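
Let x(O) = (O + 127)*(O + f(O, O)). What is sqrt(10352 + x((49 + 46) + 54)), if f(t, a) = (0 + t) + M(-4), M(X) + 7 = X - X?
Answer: 2*sqrt(22667) ≈ 301.11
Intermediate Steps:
M(X) = -7 (M(X) = -7 + (X - X) = -7 + 0 = -7)
f(t, a) = -7 + t (f(t, a) = (0 + t) - 7 = t - 7 = -7 + t)
x(O) = (-7 + 2*O)*(127 + O) (x(O) = (O + 127)*(O + (-7 + O)) = (127 + O)*(-7 + 2*O) = (-7 + 2*O)*(127 + O))
sqrt(10352 + x((49 + 46) + 54)) = sqrt(10352 + (-889 + 2*((49 + 46) + 54)**2 + 247*((49 + 46) + 54))) = sqrt(10352 + (-889 + 2*(95 + 54)**2 + 247*(95 + 54))) = sqrt(10352 + (-889 + 2*149**2 + 247*149)) = sqrt(10352 + (-889 + 2*22201 + 36803)) = sqrt(10352 + (-889 + 44402 + 36803)) = sqrt(10352 + 80316) = sqrt(90668) = 2*sqrt(22667)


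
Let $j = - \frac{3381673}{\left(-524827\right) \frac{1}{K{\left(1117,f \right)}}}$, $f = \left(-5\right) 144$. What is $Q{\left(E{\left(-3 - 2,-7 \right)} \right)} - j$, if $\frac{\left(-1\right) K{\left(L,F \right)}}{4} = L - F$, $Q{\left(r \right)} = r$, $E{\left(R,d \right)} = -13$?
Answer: $\frac{24841710453}{524827} \approx 47333.0$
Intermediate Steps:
$f = -720$
$K{\left(L,F \right)} = - 4 L + 4 F$ ($K{\left(L,F \right)} = - 4 \left(L - F\right) = - 4 L + 4 F$)
$j = - \frac{24848533204}{524827}$ ($j = - \frac{3381673}{\left(-524827\right) \frac{1}{\left(-4\right) 1117 + 4 \left(-720\right)}} = - \frac{3381673}{\left(-524827\right) \frac{1}{-4468 - 2880}} = - \frac{3381673}{\left(-524827\right) \frac{1}{-7348}} = - \frac{3381673}{\left(-524827\right) \left(- \frac{1}{7348}\right)} = - \frac{3381673}{\frac{524827}{7348}} = \left(-3381673\right) \frac{7348}{524827} = - \frac{24848533204}{524827} \approx -47346.0$)
$Q{\left(E{\left(-3 - 2,-7 \right)} \right)} - j = -13 - - \frac{24848533204}{524827} = -13 + \frac{24848533204}{524827} = \frac{24841710453}{524827}$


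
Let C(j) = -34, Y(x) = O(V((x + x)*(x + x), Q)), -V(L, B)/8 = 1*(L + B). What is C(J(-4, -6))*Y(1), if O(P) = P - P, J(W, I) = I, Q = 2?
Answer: 0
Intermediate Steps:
V(L, B) = -8*B - 8*L (V(L, B) = -8*(L + B) = -8*(B + L) = -8*B - 8*L)
O(P) = 0
Y(x) = 0
C(J(-4, -6))*Y(1) = -34*0 = 0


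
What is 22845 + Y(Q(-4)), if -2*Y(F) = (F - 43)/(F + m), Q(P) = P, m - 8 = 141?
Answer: 6625097/290 ≈ 22845.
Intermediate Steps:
m = 149 (m = 8 + 141 = 149)
Y(F) = -(-43 + F)/(2*(149 + F)) (Y(F) = -(F - 43)/(2*(F + 149)) = -(-43 + F)/(2*(149 + F)))
22845 + Y(Q(-4)) = 22845 + (43 - 1*(-4))/(2*(149 - 4)) = 22845 + (½)*(43 + 4)/145 = 22845 + (½)*(1/145)*47 = 22845 + 47/290 = 6625097/290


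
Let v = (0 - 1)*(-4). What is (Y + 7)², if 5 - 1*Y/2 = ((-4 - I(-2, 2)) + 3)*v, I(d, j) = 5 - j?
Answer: 2401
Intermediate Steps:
v = 4 (v = -1*(-4) = 4)
Y = 42 (Y = 10 - 2*((-4 - (5 - 1*2)) + 3)*4 = 10 - 2*((-4 - (5 - 2)) + 3)*4 = 10 - 2*((-4 - 1*3) + 3)*4 = 10 - 2*((-4 - 3) + 3)*4 = 10 - 2*(-7 + 3)*4 = 10 - (-8)*4 = 10 - 2*(-16) = 10 + 32 = 42)
(Y + 7)² = (42 + 7)² = 49² = 2401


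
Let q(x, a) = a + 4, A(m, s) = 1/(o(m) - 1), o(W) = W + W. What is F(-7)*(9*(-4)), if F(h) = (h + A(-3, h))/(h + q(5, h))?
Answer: -180/7 ≈ -25.714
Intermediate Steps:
o(W) = 2*W
A(m, s) = 1/(-1 + 2*m) (A(m, s) = 1/(2*m - 1) = 1/(-1 + 2*m))
q(x, a) = 4 + a
F(h) = (-1/7 + h)/(4 + 2*h) (F(h) = (h + 1/(-1 + 2*(-3)))/(h + (4 + h)) = (h + 1/(-1 - 6))/(4 + 2*h) = (h + 1/(-7))/(4 + 2*h) = (h - 1/7)/(4 + 2*h) = (-1/7 + h)/(4 + 2*h))
F(-7)*(9*(-4)) = ((-1 + 7*(-7))/(14*(2 - 7)))*(9*(-4)) = ((1/14)*(-1 - 49)/(-5))*(-36) = ((1/14)*(-1/5)*(-50))*(-36) = (5/7)*(-36) = -180/7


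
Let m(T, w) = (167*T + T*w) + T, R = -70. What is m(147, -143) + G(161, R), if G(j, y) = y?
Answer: 3605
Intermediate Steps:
m(T, w) = 168*T + T*w
m(147, -143) + G(161, R) = 147*(168 - 143) - 70 = 147*25 - 70 = 3675 - 70 = 3605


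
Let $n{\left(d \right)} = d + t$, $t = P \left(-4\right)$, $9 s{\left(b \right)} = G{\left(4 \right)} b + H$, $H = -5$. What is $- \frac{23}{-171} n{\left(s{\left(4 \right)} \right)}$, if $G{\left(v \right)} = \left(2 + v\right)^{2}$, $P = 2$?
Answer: $\frac{1541}{1539} \approx 1.0013$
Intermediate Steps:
$s{\left(b \right)} = - \frac{5}{9} + 4 b$ ($s{\left(b \right)} = \frac{\left(2 + 4\right)^{2} b - 5}{9} = \frac{6^{2} b - 5}{9} = \frac{36 b - 5}{9} = \frac{-5 + 36 b}{9} = - \frac{5}{9} + 4 b$)
$t = -8$ ($t = 2 \left(-4\right) = -8$)
$n{\left(d \right)} = -8 + d$ ($n{\left(d \right)} = d - 8 = -8 + d$)
$- \frac{23}{-171} n{\left(s{\left(4 \right)} \right)} = - \frac{23}{-171} \left(-8 + \left(- \frac{5}{9} + 4 \cdot 4\right)\right) = \left(-23\right) \left(- \frac{1}{171}\right) \left(-8 + \left(- \frac{5}{9} + 16\right)\right) = \frac{23 \left(-8 + \frac{139}{9}\right)}{171} = \frac{23}{171} \cdot \frac{67}{9} = \frac{1541}{1539}$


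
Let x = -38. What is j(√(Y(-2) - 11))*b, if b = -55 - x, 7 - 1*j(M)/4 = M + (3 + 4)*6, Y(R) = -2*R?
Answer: 2380 + 68*I*√7 ≈ 2380.0 + 179.91*I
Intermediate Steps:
j(M) = -140 - 4*M (j(M) = 28 - 4*(M + (3 + 4)*6) = 28 - 4*(M + 7*6) = 28 - 4*(M + 42) = 28 - 4*(42 + M) = 28 + (-168 - 4*M) = -140 - 4*M)
b = -17 (b = -55 - 1*(-38) = -55 + 38 = -17)
j(√(Y(-2) - 11))*b = (-140 - 4*√(-2*(-2) - 11))*(-17) = (-140 - 4*√(4 - 11))*(-17) = (-140 - 4*I*√7)*(-17) = 2380 + 68*I*√7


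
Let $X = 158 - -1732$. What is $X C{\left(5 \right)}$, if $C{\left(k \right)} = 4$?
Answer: $7560$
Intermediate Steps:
$X = 1890$ ($X = 158 + 1732 = 1890$)
$X C{\left(5 \right)} = 1890 \cdot 4 = 7560$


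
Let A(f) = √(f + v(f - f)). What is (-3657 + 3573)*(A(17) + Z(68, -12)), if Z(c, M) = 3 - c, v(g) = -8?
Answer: 5208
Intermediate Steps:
A(f) = √(-8 + f) (A(f) = √(f - 8) = √(-8 + f))
(-3657 + 3573)*(A(17) + Z(68, -12)) = (-3657 + 3573)*(√(-8 + 17) + (3 - 1*68)) = -84*(√9 + (3 - 68)) = -84*(3 - 65) = -84*(-62) = 5208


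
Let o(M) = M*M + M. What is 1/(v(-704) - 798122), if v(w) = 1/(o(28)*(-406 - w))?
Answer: -241976/193126369071 ≈ -1.2529e-6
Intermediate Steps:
o(M) = M + M² (o(M) = M² + M = M + M²)
v(w) = 1/(812*(-406 - w)) (v(w) = 1/(((28*(1 + 28)))*(-406 - w)) = 1/(((28*29))*(-406 - w)) = 1/(812*(-406 - w)))
1/(v(-704) - 798122) = 1/(-1/(329672 + 812*(-704)) - 798122) = 1/(-1/(329672 - 571648) - 798122) = 1/(-1/(-241976) - 798122) = 1/(-1*(-1/241976) - 798122) = 1/(1/241976 - 798122) = 1/(-193126369071/241976) = -241976/193126369071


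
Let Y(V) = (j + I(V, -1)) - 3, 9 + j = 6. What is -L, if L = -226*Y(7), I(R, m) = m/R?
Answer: -9718/7 ≈ -1388.3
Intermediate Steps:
j = -3 (j = -9 + 6 = -3)
Y(V) = -6 - 1/V (Y(V) = (-3 - 1/V) - 3 = -6 - 1/V)
L = 9718/7 (L = -226*(-6 - 1/7) = -226*(-6 - 1*⅐) = -226*(-6 - ⅐) = -226*(-43/7) = 9718/7 ≈ 1388.3)
-L = -1*9718/7 = -9718/7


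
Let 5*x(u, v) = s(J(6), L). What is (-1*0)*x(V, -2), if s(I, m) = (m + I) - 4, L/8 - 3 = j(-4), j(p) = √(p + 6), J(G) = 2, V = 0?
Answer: 0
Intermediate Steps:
j(p) = √(6 + p)
L = 24 + 8*√2 (L = 24 + 8*√(6 - 4) = 24 + 8*√2 ≈ 35.314)
s(I, m) = -4 + I + m (s(I, m) = (I + m) - 4 = -4 + I + m)
x(u, v) = 22/5 + 8*√2/5 (x(u, v) = (-4 + 2 + (24 + 8*√2))/5 = (22 + 8*√2)/5 = 22/5 + 8*√2/5)
(-1*0)*x(V, -2) = (-1*0)*(22/5 + 8*√2/5) = 0*(22/5 + 8*√2/5) = 0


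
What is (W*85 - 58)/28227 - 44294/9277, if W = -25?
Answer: -1270538429/261861879 ≈ -4.8519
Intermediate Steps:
(W*85 - 58)/28227 - 44294/9277 = (-25*85 - 58)/28227 - 44294/9277 = (-2125 - 58)*(1/28227) - 44294*1/9277 = -2183*1/28227 - 44294/9277 = -2183/28227 - 44294/9277 = -1270538429/261861879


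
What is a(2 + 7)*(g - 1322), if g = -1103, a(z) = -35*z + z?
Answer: 742050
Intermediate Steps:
a(z) = -34*z
a(2 + 7)*(g - 1322) = (-34*(2 + 7))*(-1103 - 1322) = -34*9*(-2425) = -306*(-2425) = 742050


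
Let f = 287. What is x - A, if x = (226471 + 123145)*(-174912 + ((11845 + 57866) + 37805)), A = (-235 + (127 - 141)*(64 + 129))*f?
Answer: -23561877017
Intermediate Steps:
A = -842919 (A = (-235 + (127 - 141)*(64 + 129))*287 = (-235 - 14*193)*287 = (-235 - 2702)*287 = -2937*287 = -842919)
x = -23562719936 (x = 349616*(-174912 + (69711 + 37805)) = 349616*(-174912 + 107516) = 349616*(-67396) = -23562719936)
x - A = -23562719936 - 1*(-842919) = -23562719936 + 842919 = -23561877017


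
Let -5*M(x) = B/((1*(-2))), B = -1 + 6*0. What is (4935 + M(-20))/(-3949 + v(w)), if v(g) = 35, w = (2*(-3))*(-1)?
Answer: -49349/39140 ≈ -1.2608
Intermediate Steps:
w = 6 (w = -6*(-1) = 6)
B = -1 (B = -1 + 0 = -1)
M(x) = -⅒ (M(x) = -(-1)/(5*(1*(-2))) = -(-1)/(5*(-2)) = -(-1)*(-1)/(5*2) = -⅕*½ = -⅒)
(4935 + M(-20))/(-3949 + v(w)) = (4935 - ⅒)/(-3949 + 35) = (49349/10)/(-3914) = (49349/10)*(-1/3914) = -49349/39140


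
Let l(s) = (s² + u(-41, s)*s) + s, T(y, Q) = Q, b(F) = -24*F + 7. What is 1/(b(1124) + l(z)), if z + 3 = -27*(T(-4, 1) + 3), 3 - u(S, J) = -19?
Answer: -1/17201 ≈ -5.8136e-5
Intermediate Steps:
b(F) = 7 - 24*F
u(S, J) = 22 (u(S, J) = 3 - 1*(-19) = 3 + 19 = 22)
z = -111 (z = -3 - 27*(1 + 3) = -3 - 27*4 = -3 - 108 = -111)
l(s) = s² + 23*s (l(s) = (s² + 22*s) + s = s² + 23*s)
1/(b(1124) + l(z)) = 1/((7 - 24*1124) - 111*(23 - 111)) = 1/((7 - 26976) - 111*(-88)) = 1/(-26969 + 9768) = 1/(-17201) = -1/17201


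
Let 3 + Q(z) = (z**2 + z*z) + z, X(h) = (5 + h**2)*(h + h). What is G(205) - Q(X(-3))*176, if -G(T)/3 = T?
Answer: -2469015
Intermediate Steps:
X(h) = 2*h*(5 + h**2) (X(h) = (5 + h**2)*(2*h) = 2*h*(5 + h**2))
Q(z) = -3 + z + 2*z**2 (Q(z) = -3 + ((z**2 + z*z) + z) = -3 + ((z**2 + z**2) + z) = -3 + (2*z**2 + z) = -3 + (z + 2*z**2) = -3 + z + 2*z**2)
G(T) = -3*T
G(205) - Q(X(-3))*176 = -3*205 - (-3 + 2*(-3)*(5 + (-3)**2) + 2*(2*(-3)*(5 + (-3)**2))**2)*176 = -615 - (-3 + 2*(-3)*(5 + 9) + 2*(2*(-3)*(5 + 9))**2)*176 = -615 - (-3 + 2*(-3)*14 + 2*(2*(-3)*14)**2)*176 = -615 - (-3 - 84 + 2*(-84)**2)*176 = -615 - (-3 - 84 + 2*7056)*176 = -615 - (-3 - 84 + 14112)*176 = -615 - 14025*176 = -615 - 1*2468400 = -615 - 2468400 = -2469015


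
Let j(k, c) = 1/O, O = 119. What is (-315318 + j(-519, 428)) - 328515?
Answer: -76616126/119 ≈ -6.4383e+5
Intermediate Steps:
j(k, c) = 1/119
(-315318 + j(-519, 428)) - 328515 = (-315318 + 1/119) - 328515 = -37522841/119 - 328515 = -76616126/119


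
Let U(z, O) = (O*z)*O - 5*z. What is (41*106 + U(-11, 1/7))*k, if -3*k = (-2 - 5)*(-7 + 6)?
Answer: -215638/21 ≈ -10268.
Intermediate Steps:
U(z, O) = -5*z + z*O² (U(z, O) = z*O² - 5*z = -5*z + z*O²)
k = -7/3 (k = -(-2 - 5)*(-7 + 6)/3 = -(-7)*(-1)/3 = -⅓*7 = -7/3 ≈ -2.3333)
(41*106 + U(-11, 1/7))*k = (41*106 - 11*(-5 + (1/7)²))*(-7/3) = (4346 - 11*(-5 + (⅐)²))*(-7/3) = (4346 - 11*(-5 + 1/49))*(-7/3) = (4346 - 11*(-244/49))*(-7/3) = (4346 + 2684/49)*(-7/3) = (215638/49)*(-7/3) = -215638/21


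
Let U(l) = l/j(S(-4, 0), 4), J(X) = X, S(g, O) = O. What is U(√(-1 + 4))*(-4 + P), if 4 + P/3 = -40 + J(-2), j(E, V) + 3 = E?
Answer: 142*√3/3 ≈ 81.984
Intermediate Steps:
j(E, V) = -3 + E
P = -138 (P = -12 + 3*(-40 - 2) = -12 + 3*(-42) = -12 - 126 = -138)
U(l) = -l/3 (U(l) = l/(-3 + 0) = l/(-3) = l*(-⅓) = -l/3)
U(√(-1 + 4))*(-4 + P) = (-√(-1 + 4)/3)*(-4 - 138) = -√3/3*(-142) = 142*√3/3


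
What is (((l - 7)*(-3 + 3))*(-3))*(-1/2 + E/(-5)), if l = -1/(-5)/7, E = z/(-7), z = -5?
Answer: 0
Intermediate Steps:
E = 5/7 (E = -5/(-7) = -5*(-1/7) = 5/7 ≈ 0.71429)
l = 1/35 (l = -1*(-1/5)*(1/7) = (1/5)*(1/7) = 1/35 ≈ 0.028571)
(((l - 7)*(-3 + 3))*(-3))*(-1/2 + E/(-5)) = (((1/35 - 7)*(-3 + 3))*(-3))*(-1/2 + (5/7)/(-5)) = (-244/35*0*(-3))*(-1*1/2 + (5/7)*(-1/5)) = (0*(-3))*(-1/2 - 1/7) = 0*(-9/14) = 0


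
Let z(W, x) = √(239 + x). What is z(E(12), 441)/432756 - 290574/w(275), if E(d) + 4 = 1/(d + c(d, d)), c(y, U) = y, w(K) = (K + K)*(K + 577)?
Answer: -48429/78100 + √170/216378 ≈ -0.62003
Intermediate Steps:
w(K) = 2*K*(577 + K) (w(K) = (2*K)*(577 + K) = 2*K*(577 + K))
E(d) = -4 + 1/(2*d) (E(d) = -4 + 1/(d + d) = -4 + 1/(2*d))
z(E(12), 441)/432756 - 290574/w(275) = √(239 + 441)/432756 - 290574*1/(550*(577 + 275)) = √680*(1/432756) - 290574/(2*275*852) = (2*√170)*(1/432756) - 290574/468600 = √170/216378 - 290574*1/468600 = √170/216378 - 48429/78100 = -48429/78100 + √170/216378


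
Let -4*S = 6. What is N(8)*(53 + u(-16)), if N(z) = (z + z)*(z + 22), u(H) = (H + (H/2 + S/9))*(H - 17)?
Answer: 408240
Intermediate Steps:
S = -3/2 (S = -¼*6 = -3/2 ≈ -1.5000)
u(H) = (-17 + H)*(-⅙ + 3*H/2) (u(H) = (H + (H/2 - 3/2/9))*(H - 17) = (H + (H*(½) - 3/2*⅑))*(-17 + H) = (H + (H/2 - ⅙))*(-17 + H) = (H + (-⅙ + H/2))*(-17 + H) = (-⅙ + 3*H/2)*(-17 + H) = (-17 + H)*(-⅙ + 3*H/2))
N(z) = 2*z*(22 + z) (N(z) = (2*z)*(22 + z) = 2*z*(22 + z))
N(8)*(53 + u(-16)) = (2*8*(22 + 8))*(53 + (17/6 - 77/3*(-16) + (3/2)*(-16)²)) = (2*8*30)*(53 + (17/6 + 1232/3 + (3/2)*256)) = 480*(53 + (17/6 + 1232/3 + 384)) = 480*(53 + 1595/2) = 480*(1701/2) = 408240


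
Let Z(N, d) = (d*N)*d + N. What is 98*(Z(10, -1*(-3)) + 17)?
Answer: 11466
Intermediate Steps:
Z(N, d) = N + N*d² (Z(N, d) = (N*d)*d + N = N*d² + N = N + N*d²)
98*(Z(10, -1*(-3)) + 17) = 98*(10*(1 + (-1*(-3))²) + 17) = 98*(10*(1 + 3²) + 17) = 98*(10*(1 + 9) + 17) = 98*(10*10 + 17) = 98*(100 + 17) = 98*117 = 11466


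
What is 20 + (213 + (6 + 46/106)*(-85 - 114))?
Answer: -55510/53 ≈ -1047.4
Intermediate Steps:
20 + (213 + (6 + 46/106)*(-85 - 114)) = 20 + (213 + (6 + 46*(1/106))*(-199)) = 20 + (213 + (6 + 23/53)*(-199)) = 20 + (213 + (341/53)*(-199)) = 20 + (213 - 67859/53) = 20 - 56570/53 = -55510/53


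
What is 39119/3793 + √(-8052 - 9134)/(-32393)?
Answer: 39119/3793 - I*√17186/32393 ≈ 10.313 - 0.004047*I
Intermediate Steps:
39119/3793 + √(-8052 - 9134)/(-32393) = 39119*(1/3793) + √(-17186)*(-1/32393) = 39119/3793 + (I*√17186)*(-1/32393) = 39119/3793 - I*√17186/32393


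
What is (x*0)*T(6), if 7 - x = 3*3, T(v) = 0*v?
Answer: 0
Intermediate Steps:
T(v) = 0
x = -2 (x = 7 - 3*3 = 7 - 1*9 = 7 - 9 = -2)
(x*0)*T(6) = -2*0*0 = 0*0 = 0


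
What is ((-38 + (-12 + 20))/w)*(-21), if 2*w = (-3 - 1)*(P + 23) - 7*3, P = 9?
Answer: -1260/149 ≈ -8.4564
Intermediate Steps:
w = -149/2 (w = ((-3 - 1)*(9 + 23) - 7*3)/2 = (-4*32 - 1*21)/2 = (-128 - 21)/2 = (½)*(-149) = -149/2 ≈ -74.500)
((-38 + (-12 + 20))/w)*(-21) = ((-38 + (-12 + 20))/(-149/2))*(-21) = -2*(-38 + 8)/149*(-21) = -2/149*(-30)*(-21) = (60/149)*(-21) = -1260/149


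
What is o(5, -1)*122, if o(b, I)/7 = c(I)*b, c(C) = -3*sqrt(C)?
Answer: -12810*I ≈ -12810.0*I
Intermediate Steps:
o(b, I) = -21*b*sqrt(I) (o(b, I) = 7*((-3*sqrt(I))*b) = 7*(-3*b*sqrt(I)) = -21*b*sqrt(I))
o(5, -1)*122 = -21*5*sqrt(-1)*122 = -21*5*I*122 = -105*I*122 = -12810*I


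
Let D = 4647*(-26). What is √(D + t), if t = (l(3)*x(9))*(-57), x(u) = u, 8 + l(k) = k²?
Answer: I*√121335 ≈ 348.33*I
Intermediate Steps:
l(k) = -8 + k²
t = -513 (t = ((-8 + 3²)*9)*(-57) = ((-8 + 9)*9)*(-57) = (1*9)*(-57) = 9*(-57) = -513)
D = -120822
√(D + t) = √(-120822 - 513) = √(-121335) = I*√121335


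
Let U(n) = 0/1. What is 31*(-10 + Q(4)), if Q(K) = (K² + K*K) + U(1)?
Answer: 682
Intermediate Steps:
U(n) = 0 (U(n) = 0*1 = 0)
Q(K) = 2*K² (Q(K) = (K² + K*K) + 0 = (K² + K²) + 0 = 2*K² + 0 = 2*K²)
31*(-10 + Q(4)) = 31*(-10 + 2*4²) = 31*(-10 + 2*16) = 31*(-10 + 32) = 31*22 = 682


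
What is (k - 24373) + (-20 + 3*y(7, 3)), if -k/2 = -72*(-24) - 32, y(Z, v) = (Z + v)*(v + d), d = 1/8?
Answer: -110765/4 ≈ -27691.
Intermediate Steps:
d = ⅛ ≈ 0.12500
y(Z, v) = (⅛ + v)*(Z + v) (y(Z, v) = (Z + v)*(v + ⅛) = (Z + v)*(⅛ + v) = (⅛ + v)*(Z + v))
k = -3392 (k = -2*(-72*(-24) - 32) = -2*(1728 - 32) = -2*1696 = -3392)
(k - 24373) + (-20 + 3*y(7, 3)) = (-3392 - 24373) + (-20 + 3*(3² + (⅛)*7 + (⅛)*3 + 7*3)) = -27765 + (-20 + 3*(9 + 7/8 + 3/8 + 21)) = -27765 + (-20 + 3*(125/4)) = -27765 + (-20 + 375/4) = -27765 + 295/4 = -110765/4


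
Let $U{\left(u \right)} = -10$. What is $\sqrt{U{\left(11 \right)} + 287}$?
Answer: $\sqrt{277} \approx 16.643$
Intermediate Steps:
$\sqrt{U{\left(11 \right)} + 287} = \sqrt{-10 + 287} = \sqrt{277}$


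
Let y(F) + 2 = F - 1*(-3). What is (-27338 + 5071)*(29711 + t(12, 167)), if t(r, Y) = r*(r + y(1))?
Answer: -665315693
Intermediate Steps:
y(F) = 1 + F (y(F) = -2 + (F - 1*(-3)) = -2 + (F + 3) = -2 + (3 + F) = 1 + F)
t(r, Y) = r*(2 + r) (t(r, Y) = r*(r + (1 + 1)) = r*(r + 2) = r*(2 + r))
(-27338 + 5071)*(29711 + t(12, 167)) = (-27338 + 5071)*(29711 + 12*(2 + 12)) = -22267*(29711 + 12*14) = -22267*(29711 + 168) = -22267*29879 = -665315693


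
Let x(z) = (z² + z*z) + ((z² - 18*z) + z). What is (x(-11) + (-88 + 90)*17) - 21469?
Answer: -20885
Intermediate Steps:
x(z) = -17*z + 3*z² (x(z) = (z² + z²) + (z² - 17*z) = 2*z² + (z² - 17*z) = -17*z + 3*z²)
(x(-11) + (-88 + 90)*17) - 21469 = (-11*(-17 + 3*(-11)) + (-88 + 90)*17) - 21469 = (-11*(-17 - 33) + 2*17) - 21469 = (-11*(-50) + 34) - 21469 = (550 + 34) - 21469 = 584 - 21469 = -20885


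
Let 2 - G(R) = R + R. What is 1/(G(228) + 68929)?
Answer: 1/68475 ≈ 1.4604e-5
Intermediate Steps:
G(R) = 2 - 2*R (G(R) = 2 - (R + R) = 2 - 2*R)
1/(G(228) + 68929) = 1/((2 - 2*228) + 68929) = 1/((2 - 456) + 68929) = 1/(-454 + 68929) = 1/68475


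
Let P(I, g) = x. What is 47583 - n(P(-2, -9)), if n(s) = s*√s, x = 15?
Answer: 47583 - 15*√15 ≈ 47525.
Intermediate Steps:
P(I, g) = 15
n(s) = s^(3/2)
47583 - n(P(-2, -9)) = 47583 - 15^(3/2) = 47583 - 15*√15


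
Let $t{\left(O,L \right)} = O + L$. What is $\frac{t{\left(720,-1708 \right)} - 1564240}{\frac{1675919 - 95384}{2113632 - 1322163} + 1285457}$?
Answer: $- \frac{34411928887}{28261137413} \approx -1.2176$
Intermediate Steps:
$t{\left(O,L \right)} = L + O$
$\frac{t{\left(720,-1708 \right)} - 1564240}{\frac{1675919 - 95384}{2113632 - 1322163} + 1285457} = \frac{\left(-1708 + 720\right) - 1564240}{\frac{1675919 - 95384}{2113632 - 1322163} + 1285457} = \frac{-988 - 1564240}{\frac{1580535}{791469} + 1285457} = - \frac{1565228}{1580535 \cdot \frac{1}{791469} + 1285457} = - \frac{1565228}{\frac{175615}{87941} + 1285457} = - \frac{1565228}{\frac{113044549652}{87941}} = \left(-1565228\right) \frac{87941}{113044549652} = - \frac{34411928887}{28261137413}$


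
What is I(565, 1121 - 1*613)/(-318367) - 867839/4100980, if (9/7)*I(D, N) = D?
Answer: -357548723731/1678650042420 ≈ -0.21300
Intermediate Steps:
I(D, N) = 7*D/9
I(565, 1121 - 1*613)/(-318367) - 867839/4100980 = ((7/9)*565)/(-318367) - 867839/4100980 = (3955/9)*(-1/318367) - 867839*1/4100980 = -565/409329 - 867839/4100980 = -357548723731/1678650042420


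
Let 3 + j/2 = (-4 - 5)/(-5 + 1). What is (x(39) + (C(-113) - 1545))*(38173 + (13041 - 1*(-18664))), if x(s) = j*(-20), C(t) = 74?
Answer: -100694198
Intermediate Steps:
j = -3/2 (j = -6 + 2*((-4 - 5)/(-5 + 1)) = -6 + 2*(-9/(-4)) = -6 + 2*(-9*(-1/4)) = -6 + 2*(9/4) = -6 + 9/2 = -3/2 ≈ -1.5000)
x(s) = 30 (x(s) = -3/2*(-20) = 30)
(x(39) + (C(-113) - 1545))*(38173 + (13041 - 1*(-18664))) = (30 + (74 - 1545))*(38173 + (13041 - 1*(-18664))) = (30 - 1471)*(38173 + (13041 + 18664)) = -1441*(38173 + 31705) = -1441*69878 = -100694198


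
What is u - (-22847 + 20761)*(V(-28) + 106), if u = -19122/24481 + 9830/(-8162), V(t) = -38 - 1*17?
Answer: 10628503591949/99906961 ≈ 1.0638e+5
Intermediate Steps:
V(t) = -55 (V(t) = -38 - 17 = -55)
u = -198360997/99906961 (u = -19122*1/24481 + 9830*(-1/8162) = -19122/24481 - 4915/4081 = -198360997/99906961 ≈ -1.9855)
u - (-22847 + 20761)*(V(-28) + 106) = -198360997/99906961 - (-22847 + 20761)*(-55 + 106) = -198360997/99906961 - (-2086)*51 = -198360997/99906961 - 1*(-106386) = -198360997/99906961 + 106386 = 10628503591949/99906961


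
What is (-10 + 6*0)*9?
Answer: -90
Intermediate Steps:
(-10 + 6*0)*9 = (-10 + 0)*9 = -10*9 = -90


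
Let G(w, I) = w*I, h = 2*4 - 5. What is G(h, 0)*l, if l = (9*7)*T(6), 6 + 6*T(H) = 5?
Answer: 0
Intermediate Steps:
T(H) = -⅙ (T(H) = -1 + (⅙)*5 = -1 + ⅚ = -⅙)
h = 3 (h = 8 - 5 = 3)
G(w, I) = I*w
l = -21/2 (l = (9*7)*(-⅙) = 63*(-⅙) = -21/2 ≈ -10.500)
G(h, 0)*l = (0*3)*(-21/2) = 0*(-21/2) = 0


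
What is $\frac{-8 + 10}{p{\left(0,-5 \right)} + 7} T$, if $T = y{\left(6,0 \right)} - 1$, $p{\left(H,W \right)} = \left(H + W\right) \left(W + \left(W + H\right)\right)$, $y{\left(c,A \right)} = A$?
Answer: $- \frac{2}{57} \approx -0.035088$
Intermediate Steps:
$p{\left(H,W \right)} = \left(H + W\right) \left(H + 2 W\right)$ ($p{\left(H,W \right)} = \left(H + W\right) \left(W + \left(H + W\right)\right) = \left(H + W\right) \left(H + 2 W\right)$)
$T = -1$ ($T = 0 - 1 = -1$)
$\frac{-8 + 10}{p{\left(0,-5 \right)} + 7} T = \frac{-8 + 10}{\left(0^{2} + 2 \left(-5\right)^{2} + 3 \cdot 0 \left(-5\right)\right) + 7} \left(-1\right) = \frac{2}{\left(0 + 2 \cdot 25 + 0\right) + 7} \left(-1\right) = \frac{2}{\left(0 + 50 + 0\right) + 7} \left(-1\right) = \frac{2}{50 + 7} \left(-1\right) = \frac{2}{57} \left(-1\right) = - \frac{2}{57}$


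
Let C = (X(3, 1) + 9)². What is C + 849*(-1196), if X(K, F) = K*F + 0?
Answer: -1015260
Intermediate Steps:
X(K, F) = F*K (X(K, F) = F*K + 0 = F*K)
C = 144 (C = (1*3 + 9)² = (3 + 9)² = 12² = 144)
C + 849*(-1196) = 144 + 849*(-1196) = 144 - 1015404 = -1015260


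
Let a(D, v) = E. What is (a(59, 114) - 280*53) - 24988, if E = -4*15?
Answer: -39888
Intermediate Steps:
E = -60
a(D, v) = -60
(a(59, 114) - 280*53) - 24988 = (-60 - 280*53) - 24988 = (-60 - 14840) - 24988 = -14900 - 24988 = -39888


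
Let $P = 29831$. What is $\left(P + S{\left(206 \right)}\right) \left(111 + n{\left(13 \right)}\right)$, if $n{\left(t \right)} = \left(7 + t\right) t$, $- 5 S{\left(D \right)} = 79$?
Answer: $\frac{55307196}{5} \approx 1.1061 \cdot 10^{7}$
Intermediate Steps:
$S{\left(D \right)} = - \frac{79}{5}$ ($S{\left(D \right)} = \left(- \frac{1}{5}\right) 79 = - \frac{79}{5}$)
$n{\left(t \right)} = t \left(7 + t\right)$
$\left(P + S{\left(206 \right)}\right) \left(111 + n{\left(13 \right)}\right) = \left(29831 - \frac{79}{5}\right) \left(111 + 13 \left(7 + 13\right)\right) = \frac{149076 \left(111 + 13 \cdot 20\right)}{5} = \frac{149076 \left(111 + 260\right)}{5} = \frac{149076}{5} \cdot 371 = \frac{55307196}{5}$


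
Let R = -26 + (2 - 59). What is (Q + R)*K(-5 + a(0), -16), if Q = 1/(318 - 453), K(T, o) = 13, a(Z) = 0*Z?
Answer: -145678/135 ≈ -1079.1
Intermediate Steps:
a(Z) = 0
Q = -1/135 (Q = 1/(-135) = -1/135 ≈ -0.0074074)
R = -83 (R = -26 - 57 = -83)
(Q + R)*K(-5 + a(0), -16) = (-1/135 - 83)*13 = -11206/135*13 = -145678/135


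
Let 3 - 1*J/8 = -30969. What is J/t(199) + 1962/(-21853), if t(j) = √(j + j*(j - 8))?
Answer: -1962/21853 + 10324*√597/199 ≈ 1267.5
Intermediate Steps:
J = 247776 (J = 24 - 8*(-30969) = 24 + 247752 = 247776)
t(j) = √(j + j*(-8 + j))
J/t(199) + 1962/(-21853) = 247776/(√(199*(-7 + 199))) + 1962/(-21853) = 247776/(√(199*192)) + 1962*(-1/21853) = 247776/(√38208) - 1962/21853 = 247776/((8*√597)) - 1962/21853 = 247776*(√597/4776) - 1962/21853 = 10324*√597/199 - 1962/21853 = -1962/21853 + 10324*√597/199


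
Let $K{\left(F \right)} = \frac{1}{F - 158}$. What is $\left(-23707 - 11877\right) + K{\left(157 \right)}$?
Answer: $-35585$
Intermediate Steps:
$K{\left(F \right)} = \frac{1}{-158 + F}$
$\left(-23707 - 11877\right) + K{\left(157 \right)} = \left(-23707 - 11877\right) + \frac{1}{-158 + 157} = -35584 + \frac{1}{-1} = -35584 - 1 = -35585$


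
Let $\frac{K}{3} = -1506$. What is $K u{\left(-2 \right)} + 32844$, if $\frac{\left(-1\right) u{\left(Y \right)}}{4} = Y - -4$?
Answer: $68988$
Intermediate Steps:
$K = -4518$ ($K = 3 \left(-1506\right) = -4518$)
$u{\left(Y \right)} = -16 - 4 Y$ ($u{\left(Y \right)} = - 4 \left(Y - -4\right) = - 4 \left(Y + 4\right) = - 4 \left(4 + Y\right) = -16 - 4 Y$)
$K u{\left(-2 \right)} + 32844 = - 4518 \left(-16 - -8\right) + 32844 = - 4518 \left(-16 + 8\right) + 32844 = \left(-4518\right) \left(-8\right) + 32844 = 36144 + 32844 = 68988$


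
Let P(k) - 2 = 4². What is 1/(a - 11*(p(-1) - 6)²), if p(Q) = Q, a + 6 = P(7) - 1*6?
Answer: -1/533 ≈ -0.0018762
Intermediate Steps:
P(k) = 18 (P(k) = 2 + 4² = 2 + 16 = 18)
a = 6 (a = -6 + (18 - 1*6) = -6 + (18 - 6) = -6 + 12 = 6)
1/(a - 11*(p(-1) - 6)²) = 1/(6 - 11*(-1 - 6)²) = 1/(6 - 11*(-7)²) = 1/(6 - 11*49) = 1/(6 - 539) = 1/(-533) = -1/533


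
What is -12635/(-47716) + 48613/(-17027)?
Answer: -2104481763/812460332 ≈ -2.5903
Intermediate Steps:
-12635/(-47716) + 48613/(-17027) = -12635*(-1/47716) + 48613*(-1/17027) = 12635/47716 - 48613/17027 = -2104481763/812460332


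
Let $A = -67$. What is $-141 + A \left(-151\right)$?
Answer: $9976$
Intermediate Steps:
$-141 + A \left(-151\right) = -141 - -10117 = -141 + 10117 = 9976$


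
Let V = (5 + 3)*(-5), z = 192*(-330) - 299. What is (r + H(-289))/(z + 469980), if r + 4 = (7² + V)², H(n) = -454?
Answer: -377/406321 ≈ -0.00092784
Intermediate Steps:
z = -63659 (z = -63360 - 299 = -63659)
V = -40 (V = 8*(-5) = -40)
r = 77 (r = -4 + (7² - 40)² = -4 + (49 - 40)² = -4 + 9² = -4 + 81 = 77)
(r + H(-289))/(z + 469980) = (77 - 454)/(-63659 + 469980) = -377/406321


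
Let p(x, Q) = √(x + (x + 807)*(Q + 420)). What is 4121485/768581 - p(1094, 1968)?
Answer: 4121485/768581 - √4540682 ≈ -2125.5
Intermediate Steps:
p(x, Q) = √(x + (420 + Q)*(807 + x)) (p(x, Q) = √(x + (807 + x)*(420 + Q)) = √(x + (420 + Q)*(807 + x)))
4121485/768581 - p(1094, 1968) = 4121485/768581 - √(338940 + 421*1094 + 807*1968 + 1968*1094) = 4121485*(1/768581) - √(338940 + 460574 + 1588176 + 2152992) = 4121485/768581 - √4540682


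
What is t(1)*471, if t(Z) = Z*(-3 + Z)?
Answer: -942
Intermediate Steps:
t(1)*471 = (1*(-3 + 1))*471 = (1*(-2))*471 = -2*471 = -942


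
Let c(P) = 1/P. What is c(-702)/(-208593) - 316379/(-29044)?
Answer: 23164050120719/2126489657292 ≈ 10.893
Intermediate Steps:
c(-702)/(-208593) - 316379/(-29044) = 1/(-702*(-208593)) - 316379/(-29044) = -1/702*(-1/208593) - 316379*(-1/29044) = 1/146432286 + 316379/29044 = 23164050120719/2126489657292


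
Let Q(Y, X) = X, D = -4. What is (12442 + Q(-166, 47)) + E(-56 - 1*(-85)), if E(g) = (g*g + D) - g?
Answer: 13297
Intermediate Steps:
E(g) = -4 + g² - g (E(g) = (g*g - 4) - g = (g² - 4) - g = (-4 + g²) - g = -4 + g² - g)
(12442 + Q(-166, 47)) + E(-56 - 1*(-85)) = (12442 + 47) + (-4 + (-56 - 1*(-85))² - (-56 - 1*(-85))) = 12489 + (-4 + (-56 + 85)² - (-56 + 85)) = 12489 + (-4 + 29² - 1*29) = 12489 + (-4 + 841 - 29) = 12489 + 808 = 13297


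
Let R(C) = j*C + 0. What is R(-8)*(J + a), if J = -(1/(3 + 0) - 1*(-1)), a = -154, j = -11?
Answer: -41008/3 ≈ -13669.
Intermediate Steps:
R(C) = -11*C (R(C) = -11*C + 0 = -11*C)
J = -4/3 (J = -(1/3 + 1) = -(⅓ + 1) = -1*4/3 = -4/3 ≈ -1.3333)
R(-8)*(J + a) = (-11*(-8))*(-4/3 - 154) = 88*(-466/3) = -41008/3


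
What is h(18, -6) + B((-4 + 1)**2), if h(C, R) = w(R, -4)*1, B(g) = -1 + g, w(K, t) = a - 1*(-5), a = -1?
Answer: 12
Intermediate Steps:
w(K, t) = 4 (w(K, t) = -1 - 1*(-5) = -1 + 5 = 4)
h(C, R) = 4 (h(C, R) = 4*1 = 4)
h(18, -6) + B((-4 + 1)**2) = 4 + (-1 + (-4 + 1)**2) = 4 + (-1 + (-3)**2) = 4 + (-1 + 9) = 4 + 8 = 12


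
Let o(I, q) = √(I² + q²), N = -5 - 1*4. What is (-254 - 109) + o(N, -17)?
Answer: -363 + √370 ≈ -343.76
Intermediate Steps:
N = -9 (N = -5 - 4 = -9)
(-254 - 109) + o(N, -17) = (-254 - 109) + √((-9)² + (-17)²) = -363 + √(81 + 289) = -363 + √370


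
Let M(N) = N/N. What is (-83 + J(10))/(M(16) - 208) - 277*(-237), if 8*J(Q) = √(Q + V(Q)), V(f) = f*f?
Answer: 13589426/207 - √110/1656 ≈ 65649.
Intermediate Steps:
V(f) = f²
M(N) = 1
J(Q) = √(Q + Q²)/8
(-83 + J(10))/(M(16) - 208) - 277*(-237) = (-83 + √(10*(1 + 10))/8)/(1 - 208) - 277*(-237) = (-83 + √(10*11)/8)/(-207) + 65649 = (-83 + √110/8)*(-1/207) + 65649 = (83/207 - √110/1656) + 65649 = 13589426/207 - √110/1656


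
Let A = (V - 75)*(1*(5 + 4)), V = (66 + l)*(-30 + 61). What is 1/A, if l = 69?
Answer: 1/36990 ≈ 2.7034e-5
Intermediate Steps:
V = 4185 (V = (66 + 69)*(-30 + 61) = 135*31 = 4185)
A = 36990 (A = (4185 - 75)*(1*(5 + 4)) = 4110*(1*9) = 4110*9 = 36990)
1/A = 1/36990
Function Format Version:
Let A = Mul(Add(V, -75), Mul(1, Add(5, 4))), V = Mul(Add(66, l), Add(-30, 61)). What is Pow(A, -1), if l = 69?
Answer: Rational(1, 36990) ≈ 2.7034e-5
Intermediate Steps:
V = 4185 (V = Mul(Add(66, 69), Add(-30, 61)) = Mul(135, 31) = 4185)
A = 36990 (A = Mul(Add(4185, -75), Mul(1, Add(5, 4))) = Mul(4110, Mul(1, 9)) = Mul(4110, 9) = 36990)
Pow(A, -1) = Pow(36990, -1) = Rational(1, 36990)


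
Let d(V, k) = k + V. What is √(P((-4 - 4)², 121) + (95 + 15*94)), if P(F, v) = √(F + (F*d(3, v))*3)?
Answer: √(1505 + 8*√373) ≈ 40.737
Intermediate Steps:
d(V, k) = V + k
P(F, v) = √(F + 3*F*(3 + v)) (P(F, v) = √(F + (F*(3 + v))*3) = √(F + 3*F*(3 + v)))
√(P((-4 - 4)², 121) + (95 + 15*94)) = √(√((-4 - 4)²*(10 + 3*121)) + (95 + 15*94)) = √(√((-8)²*(10 + 363)) + (95 + 1410)) = √(√(64*373) + 1505) = √(√23872 + 1505) = √(8*√373 + 1505) = √(1505 + 8*√373)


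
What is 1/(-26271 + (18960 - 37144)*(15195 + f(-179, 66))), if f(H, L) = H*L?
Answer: -1/61506375 ≈ -1.6258e-8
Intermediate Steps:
1/(-26271 + (18960 - 37144)*(15195 + f(-179, 66))) = 1/(-26271 + (18960 - 37144)*(15195 - 179*66)) = 1/(-26271 - 18184*(15195 - 11814)) = 1/(-26271 - 18184*3381) = 1/(-26271 - 61480104) = 1/(-61506375) = -1/61506375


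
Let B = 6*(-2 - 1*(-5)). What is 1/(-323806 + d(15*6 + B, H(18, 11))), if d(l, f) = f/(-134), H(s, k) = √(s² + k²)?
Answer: -5814260536/1882692447119571 + 134*√445/1882692447119571 ≈ -3.0883e-6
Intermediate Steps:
B = 18 (B = 6*(-2 + 5) = 6*3 = 18)
H(s, k) = √(k² + s²)
d(l, f) = -f/134 (d(l, f) = f*(-1/134) = -f/134)
1/(-323806 + d(15*6 + B, H(18, 11))) = 1/(-323806 - √(11² + 18²)/134) = 1/(-323806 - √(121 + 324)/134) = 1/(-323806 - √445/134)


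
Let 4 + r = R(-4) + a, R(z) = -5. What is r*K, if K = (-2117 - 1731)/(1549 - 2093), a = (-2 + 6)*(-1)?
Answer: -6253/68 ≈ -91.956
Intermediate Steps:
a = -4 (a = 4*(-1) = -4)
K = 481/68 (K = -3848/(-544) = -3848*(-1/544) = 481/68 ≈ 7.0735)
r = -13 (r = -4 + (-5 - 4) = -4 - 9 = -13)
r*K = -13*481/68 = -6253/68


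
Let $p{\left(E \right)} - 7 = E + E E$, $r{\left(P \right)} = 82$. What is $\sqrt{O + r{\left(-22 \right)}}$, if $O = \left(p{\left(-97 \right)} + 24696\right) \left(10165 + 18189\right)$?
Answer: $4 \sqrt{60278837} \approx 31056.0$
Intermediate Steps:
$p{\left(E \right)} = 7 + E + E^{2}$ ($p{\left(E \right)} = 7 + \left(E + E E\right) = 7 + \left(E + E^{2}\right) = 7 + E + E^{2}$)
$O = 964461310$ ($O = \left(\left(7 - 97 + \left(-97\right)^{2}\right) + 24696\right) \left(10165 + 18189\right) = \left(\left(7 - 97 + 9409\right) + 24696\right) 28354 = \left(9319 + 24696\right) 28354 = 34015 \cdot 28354 = 964461310$)
$\sqrt{O + r{\left(-22 \right)}} = \sqrt{964461310 + 82} = \sqrt{964461392} = 4 \sqrt{60278837}$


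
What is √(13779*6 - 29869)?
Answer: √52805 ≈ 229.79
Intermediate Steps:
√(13779*6 - 29869) = √(82674 - 29869) = √52805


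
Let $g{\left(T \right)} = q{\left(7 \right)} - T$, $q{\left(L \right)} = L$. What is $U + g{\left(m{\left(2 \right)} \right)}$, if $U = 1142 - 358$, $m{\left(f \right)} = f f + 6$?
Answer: $781$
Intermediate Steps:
$m{\left(f \right)} = 6 + f^{2}$ ($m{\left(f \right)} = f^{2} + 6 = 6 + f^{2}$)
$U = 784$ ($U = 1142 - 358 = 784$)
$g{\left(T \right)} = 7 - T$
$U + g{\left(m{\left(2 \right)} \right)} = 784 + \left(7 - \left(6 + 2^{2}\right)\right) = 784 + \left(7 - \left(6 + 4\right)\right) = 784 + \left(7 - 10\right) = 784 - 3 = 781$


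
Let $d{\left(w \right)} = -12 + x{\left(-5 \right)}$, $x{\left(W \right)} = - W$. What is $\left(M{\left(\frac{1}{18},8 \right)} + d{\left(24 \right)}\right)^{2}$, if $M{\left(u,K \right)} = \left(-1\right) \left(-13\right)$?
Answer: $36$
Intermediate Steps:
$M{\left(u,K \right)} = 13$
$d{\left(w \right)} = -7$ ($d{\left(w \right)} = -12 - -5 = -12 + 5 = -7$)
$\left(M{\left(\frac{1}{18},8 \right)} + d{\left(24 \right)}\right)^{2} = \left(13 - 7\right)^{2} = 6^{2} = 36$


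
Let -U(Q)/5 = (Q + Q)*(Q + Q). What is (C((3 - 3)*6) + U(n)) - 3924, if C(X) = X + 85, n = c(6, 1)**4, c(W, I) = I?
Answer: -3859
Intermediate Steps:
n = 1 (n = 1**4 = 1)
U(Q) = -20*Q**2 (U(Q) = -5*(Q + Q)*(Q + Q) = -5*2*Q*2*Q = -20*Q**2)
C(X) = 85 + X
(C((3 - 3)*6) + U(n)) - 3924 = ((85 + (3 - 3)*6) - 20*1**2) - 3924 = ((85 + 0*6) - 20*1) - 3924 = ((85 + 0) - 20) - 3924 = (85 - 20) - 3924 = 65 - 3924 = -3859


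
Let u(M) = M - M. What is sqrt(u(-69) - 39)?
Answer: I*sqrt(39) ≈ 6.245*I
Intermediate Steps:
u(M) = 0
sqrt(u(-69) - 39) = sqrt(0 - 39) = sqrt(-39) = I*sqrt(39)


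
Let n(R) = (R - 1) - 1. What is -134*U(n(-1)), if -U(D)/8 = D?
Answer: -3216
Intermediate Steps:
n(R) = -2 + R (n(R) = (-1 + R) - 1 = -2 + R)
U(D) = -8*D
-134*U(n(-1)) = -(-1072)*(-2 - 1) = -(-1072)*(-3) = -134*24 = -3216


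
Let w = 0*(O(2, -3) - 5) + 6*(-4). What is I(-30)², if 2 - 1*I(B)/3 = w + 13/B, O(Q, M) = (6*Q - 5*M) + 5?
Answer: 628849/100 ≈ 6288.5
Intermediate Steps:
O(Q, M) = 5 - 5*M + 6*Q (O(Q, M) = (-5*M + 6*Q) + 5 = 5 - 5*M + 6*Q)
w = -24 (w = 0*((5 - 5*(-3) + 6*2) - 5) + 6*(-4) = 0*((5 + 15 + 12) - 5) - 24 = 0*(32 - 5) - 24 = 0*27 - 24 = 0 - 24 = -24)
I(B) = 78 - 39/B (I(B) = 6 - 3*(-24 + 13/B) = 6 + (72 - 39/B) = 78 - 39/B)
I(-30)² = (78 - 39/(-30))² = (78 - 39*(-1/30))² = (78 + 13/10)² = (793/10)² = 628849/100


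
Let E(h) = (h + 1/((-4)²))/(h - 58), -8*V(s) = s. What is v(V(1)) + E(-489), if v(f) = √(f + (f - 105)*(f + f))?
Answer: 7823/8752 + 3*√186/8 ≈ 6.0082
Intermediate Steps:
V(s) = -s/8
v(f) = √(f + 2*f*(-105 + f)) (v(f) = √(f + (-105 + f)*(2*f)) = √(f + 2*f*(-105 + f)))
E(h) = (1/16 + h)/(-58 + h) (E(h) = (h + 1/16)/(-58 + h) = (1/16 + h)/(-58 + h))
v(V(1)) + E(-489) = √((-⅛*1)*(-209 + 2*(-⅛*1))) + (1/16 - 489)/(-58 - 489) = √(-(-209 + 2*(-⅛))/8) - 7823/16/(-547) = √(-(-209 - ¼)/8) - 1/547*(-7823/16) = √(-⅛*(-837/4)) + 7823/8752 = √(837/32) + 7823/8752 = 3*√186/8 + 7823/8752 = 7823/8752 + 3*√186/8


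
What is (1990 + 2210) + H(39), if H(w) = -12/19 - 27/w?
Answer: 1037073/247 ≈ 4198.7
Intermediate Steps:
H(w) = -12/19 - 27/w (H(w) = -12*1/19 - 27/w = -12/19 - 27/w)
(1990 + 2210) + H(39) = (1990 + 2210) + (-12/19 - 27/39) = 4200 + (-12/19 - 27*1/39) = 4200 + (-12/19 - 9/13) = 4200 - 327/247 = 1037073/247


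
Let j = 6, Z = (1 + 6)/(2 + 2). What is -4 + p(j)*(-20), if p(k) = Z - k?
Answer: 81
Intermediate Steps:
Z = 7/4 ≈ 1.7500
p(k) = 7/4 - k
-4 + p(j)*(-20) = -4 + (7/4 - 1*6)*(-20) = -4 + (7/4 - 6)*(-20) = -4 - 17/4*(-20) = -4 + 85 = 81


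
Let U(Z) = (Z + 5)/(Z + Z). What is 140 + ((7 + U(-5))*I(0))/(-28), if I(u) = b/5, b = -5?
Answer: 561/4 ≈ 140.25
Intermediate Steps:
I(u) = -1 (I(u) = -5/5 = -5*⅕ = -1)
U(Z) = (5 + Z)/(2*Z) (U(Z) = (5 + Z)/((2*Z)) = (5 + Z)*(1/(2*Z)) = (5 + Z)/(2*Z))
140 + ((7 + U(-5))*I(0))/(-28) = 140 + ((7 + (½)*(5 - 5)/(-5))*(-1))/(-28) = 140 - (7 + (½)*(-⅕)*0)*(-1)/28 = 140 - (7 + 0)*(-1)/28 = 140 - (-1)/4 = 140 - 1/28*(-7) = 140 + ¼ = 561/4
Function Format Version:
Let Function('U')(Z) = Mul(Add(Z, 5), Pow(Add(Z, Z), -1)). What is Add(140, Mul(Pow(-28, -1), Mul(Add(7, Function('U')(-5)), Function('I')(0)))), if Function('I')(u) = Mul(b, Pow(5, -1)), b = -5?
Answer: Rational(561, 4) ≈ 140.25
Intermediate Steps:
Function('I')(u) = -1 (Function('I')(u) = Mul(-5, Pow(5, -1)) = Mul(-5, Rational(1, 5)) = -1)
Function('U')(Z) = Mul(Rational(1, 2), Pow(Z, -1), Add(5, Z)) (Function('U')(Z) = Mul(Add(5, Z), Pow(Mul(2, Z), -1)) = Mul(Add(5, Z), Mul(Rational(1, 2), Pow(Z, -1))) = Mul(Rational(1, 2), Pow(Z, -1), Add(5, Z)))
Add(140, Mul(Pow(-28, -1), Mul(Add(7, Function('U')(-5)), Function('I')(0)))) = Add(140, Mul(Pow(-28, -1), Mul(Add(7, Mul(Rational(1, 2), Pow(-5, -1), Add(5, -5))), -1))) = Add(140, Mul(Rational(-1, 28), Mul(Add(7, Mul(Rational(1, 2), Rational(-1, 5), 0)), -1))) = Add(140, Mul(Rational(-1, 28), Mul(Add(7, 0), -1))) = Add(140, Mul(Rational(-1, 28), Mul(7, -1))) = Add(140, Mul(Rational(-1, 28), -7)) = Add(140, Rational(1, 4)) = Rational(561, 4)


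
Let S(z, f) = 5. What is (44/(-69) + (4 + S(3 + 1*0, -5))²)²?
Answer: 30747025/4761 ≈ 6458.1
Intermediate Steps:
(44/(-69) + (4 + S(3 + 1*0, -5))²)² = (44/(-69) + (4 + 5)²)² = (44*(-1/69) + 9²)² = (-44/69 + 81)² = (5545/69)² = 30747025/4761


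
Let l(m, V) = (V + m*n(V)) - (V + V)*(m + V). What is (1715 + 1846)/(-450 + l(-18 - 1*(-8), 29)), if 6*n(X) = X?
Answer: -10683/4714 ≈ -2.2662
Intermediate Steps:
n(X) = X/6
l(m, V) = V - 2*V*(V + m) + V*m/6 (l(m, V) = (V + m*(V/6)) - (V + V)*(m + V) = (V + V*m/6) - 2*V*(V + m) = V - 2*V*(V + m) + V*m/6)
(1715 + 1846)/(-450 + l(-18 - 1*(-8), 29)) = (1715 + 1846)/(-450 + (⅙)*29*(6 - 12*29 - 11*(-18 - 1*(-8)))) = 3561/(-450 + (⅙)*29*(6 - 348 - 11*(-18 + 8))) = 3561/(-450 + (⅙)*29*(6 - 348 - 11*(-10))) = 3561/(-450 + (⅙)*29*(6 - 348 + 110)) = 3561/(-450 + (⅙)*29*(-232)) = 3561/(-450 - 3364/3) = 3561/(-4714/3) = 3561*(-3/4714) = -10683/4714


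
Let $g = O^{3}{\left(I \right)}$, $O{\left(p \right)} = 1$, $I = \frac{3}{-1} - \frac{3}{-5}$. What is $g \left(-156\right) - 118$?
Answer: $-274$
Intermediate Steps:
$I = - \frac{12}{5}$ ($I = 3 \left(-1\right) - - \frac{3}{5} = -3 + \frac{3}{5} = - \frac{12}{5} \approx -2.4$)
$g = 1$ ($g = 1^{3} = 1$)
$g \left(-156\right) - 118 = 1 \left(-156\right) - 118 = -156 - 118 = -274$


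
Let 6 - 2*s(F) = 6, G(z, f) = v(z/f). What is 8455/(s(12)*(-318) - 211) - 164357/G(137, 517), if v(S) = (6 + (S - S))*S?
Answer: -17936162069/173442 ≈ -1.0341e+5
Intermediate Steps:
v(S) = 6*S (v(S) = (6 + 0)*S = 6*S)
G(z, f) = 6*z/f (G(z, f) = 6*(z/f) = 6*z/f)
s(F) = 0 (s(F) = 3 - ½*6 = 3 - 3 = 0)
8455/(s(12)*(-318) - 211) - 164357/G(137, 517) = 8455/(0*(-318) - 211) - 164357/(6*137/517) = 8455/(0 - 211) - 164357/(6*137*(1/517)) = 8455/(-211) - 164357/822/517 = 8455*(-1/211) - 164357*517/822 = -8455/211 - 84972569/822 = -17936162069/173442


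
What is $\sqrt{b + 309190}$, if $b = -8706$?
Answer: $2 \sqrt{75121} \approx 548.16$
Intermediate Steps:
$\sqrt{b + 309190} = \sqrt{-8706 + 309190} = \sqrt{300484} = 2 \sqrt{75121}$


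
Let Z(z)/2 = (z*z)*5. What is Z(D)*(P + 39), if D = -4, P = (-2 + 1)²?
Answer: 6400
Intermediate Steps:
P = 1 (P = (-1)² = 1)
Z(z) = 10*z² (Z(z) = 2*((z*z)*5) = 2*(z²*5) = 2*(5*z²) = 10*z²)
Z(D)*(P + 39) = (10*(-4)²)*(1 + 39) = (10*16)*40 = 160*40 = 6400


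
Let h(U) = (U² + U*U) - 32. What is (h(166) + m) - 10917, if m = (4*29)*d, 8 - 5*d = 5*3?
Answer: 220003/5 ≈ 44001.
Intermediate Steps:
d = -7/5 (d = 8/5 - 3 = -7/5 ≈ -1.4000)
m = -812/5 (m = (4*29)*(-7/5) = 116*(-7/5) = -812/5 ≈ -162.40)
h(U) = -32 + 2*U² (h(U) = (U² + U²) - 32 = 2*U² - 32 = -32 + 2*U²)
(h(166) + m) - 10917 = ((-32 + 2*166²) - 812/5) - 10917 = ((-32 + 2*27556) - 812/5) - 10917 = ((-32 + 55112) - 812/5) - 10917 = (55080 - 812/5) - 10917 = 274588/5 - 10917 = 220003/5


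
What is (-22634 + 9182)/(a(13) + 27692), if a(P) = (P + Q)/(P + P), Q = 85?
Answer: -58292/120015 ≈ -0.48571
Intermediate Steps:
a(P) = (85 + P)/(2*P) (a(P) = (P + 85)/(P + P) = (85 + P)/((2*P)) = (85 + P)*(1/(2*P)) = (85 + P)/(2*P))
(-22634 + 9182)/(a(13) + 27692) = (-22634 + 9182)/((½)*(85 + 13)/13 + 27692) = -13452/((½)*(1/13)*98 + 27692) = -13452/(49/13 + 27692) = -13452/360045/13 = -13452*13/360045 = -58292/120015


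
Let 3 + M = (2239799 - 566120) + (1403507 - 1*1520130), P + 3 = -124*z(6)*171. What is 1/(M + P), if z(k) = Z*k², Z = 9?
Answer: -1/5313046 ≈ -1.8822e-7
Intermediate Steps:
z(k) = 9*k²
P = -6870099 (P = -3 - 1116*6²*171 = -3 - 1116*36*171 = -3 - 124*324*171 = -3 - 40176*171 = -3 - 6870096 = -6870099)
M = 1557053 (M = -3 + ((2239799 - 566120) + (1403507 - 1*1520130)) = -3 + (1673679 + (1403507 - 1520130)) = -3 + (1673679 - 116623) = -3 + 1557056 = 1557053)
1/(M + P) = 1/(1557053 - 6870099) = 1/(-5313046) = -1/5313046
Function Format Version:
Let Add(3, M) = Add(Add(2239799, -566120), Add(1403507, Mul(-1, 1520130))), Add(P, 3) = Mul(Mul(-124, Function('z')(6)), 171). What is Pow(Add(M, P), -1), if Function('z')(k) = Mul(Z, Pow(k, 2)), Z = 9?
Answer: Rational(-1, 5313046) ≈ -1.8822e-7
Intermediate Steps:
Function('z')(k) = Mul(9, Pow(k, 2))
P = -6870099 (P = Add(-3, Mul(Mul(-124, Mul(9, Pow(6, 2))), 171)) = Add(-3, Mul(Mul(-124, Mul(9, 36)), 171)) = Add(-3, Mul(Mul(-124, 324), 171)) = Add(-3, Mul(-40176, 171)) = Add(-3, -6870096) = -6870099)
M = 1557053 (M = Add(-3, Add(Add(2239799, -566120), Add(1403507, Mul(-1, 1520130)))) = Add(-3, Add(1673679, Add(1403507, -1520130))) = Add(-3, Add(1673679, -116623)) = Add(-3, 1557056) = 1557053)
Pow(Add(M, P), -1) = Pow(Add(1557053, -6870099), -1) = Pow(-5313046, -1) = Rational(-1, 5313046)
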